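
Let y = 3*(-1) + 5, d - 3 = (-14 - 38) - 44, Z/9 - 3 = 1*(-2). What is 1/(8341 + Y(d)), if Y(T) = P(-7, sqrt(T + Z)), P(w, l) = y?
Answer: 1/8343 ≈ 0.00011986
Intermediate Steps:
Z = 9 (Z = 27 + 9*(1*(-2)) = 27 + 9*(-2) = 27 - 18 = 9)
d = -93 (d = 3 + ((-14 - 38) - 44) = 3 + (-52 - 44) = 3 - 96 = -93)
y = 2 (y = -3 + 5 = 2)
P(w, l) = 2
Y(T) = 2
1/(8341 + Y(d)) = 1/(8341 + 2) = 1/8343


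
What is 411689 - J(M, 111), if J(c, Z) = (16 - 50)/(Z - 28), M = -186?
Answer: 34170221/83 ≈ 4.1169e+5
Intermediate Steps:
J(c, Z) = -34/(-28 + Z)
411689 - J(M, 111) = 411689 - (-34)/(-28 + 111) = 411689 - (-34)/83 = 411689 - 1*(-34/83) = 411689 + 34/83 = 34170221/83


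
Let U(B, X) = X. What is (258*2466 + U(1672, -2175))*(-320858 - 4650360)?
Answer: -3152015686554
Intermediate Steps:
(258*2466 + U(1672, -2175))*(-320858 - 4650360) = (258*2466 - 2175)*(-320858 - 4650360) = (636228 - 2175)*(-4971218) = 634053*(-4971218) = -3152015686554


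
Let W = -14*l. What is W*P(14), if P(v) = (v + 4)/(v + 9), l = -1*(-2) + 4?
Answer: -1512/23 ≈ -65.739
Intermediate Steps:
l = 6 (l = 2 + 4 = 6)
P(v) = (4 + v)/(9 + v)
W = -84 (W = -14*6 = -84)
W*P(14) = -84*(4 + 14)/(9 + 14) = -84*18/23 = -1512/23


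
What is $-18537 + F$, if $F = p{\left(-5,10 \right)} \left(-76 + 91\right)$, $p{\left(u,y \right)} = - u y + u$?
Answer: $-17862$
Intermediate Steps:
$p{\left(u,y \right)} = u - u y$ ($p{\left(u,y \right)} = - u y + u = u - u y$)
$F = 675$ ($F = - 5 \left(1 - 10\right) \left(-76 + 91\right) = - 5 \left(1 - 10\right) 15 = \left(-5\right) \left(-9\right) 15 = 45 \cdot 15 = 675$)
$-18537 + F = -18537 + 675 = -17862$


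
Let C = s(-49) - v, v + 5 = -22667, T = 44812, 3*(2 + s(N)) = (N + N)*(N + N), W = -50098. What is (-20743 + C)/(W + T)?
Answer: -15385/15858 ≈ -0.97017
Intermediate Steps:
s(N) = -2 + 4*N**2/3 (s(N) = -2 + ((N + N)*(N + N))/3 = -2 + ((2*N)*(2*N))/3 = -2 + (4*N**2)/3 = -2 + 4*N**2/3)
v = -22672 (v = -5 - 22667 = -22672)
C = 77614/3 (C = (-2 + (4/3)*(-49)**2) - 1*(-22672) = (-2 + (4/3)*2401) + 22672 = (-2 + 9604/3) + 22672 = 9598/3 + 22672 = 77614/3 ≈ 25871.)
(-20743 + C)/(W + T) = (-20743 + 77614/3)/(-50098 + 44812) = (15385/3)/(-5286) = (15385/3)*(-1/5286) = -15385/15858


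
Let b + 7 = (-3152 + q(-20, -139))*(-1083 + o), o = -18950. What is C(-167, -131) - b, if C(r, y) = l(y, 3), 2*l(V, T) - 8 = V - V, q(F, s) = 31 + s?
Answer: -65307569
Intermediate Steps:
l(V, T) = 4 (l(V, T) = 4 + (V - V)/2 = 4 + (½)*0 = 4 + 0 = 4)
C(r, y) = 4
b = 65307573 (b = -7 + (-3152 + (31 - 139))*(-1083 - 18950) = -7 + (-3152 - 108)*(-20033) = -7 - 3260*(-20033) = -7 + 65307580 = 65307573)
C(-167, -131) - b = 4 - 1*65307573 = 4 - 65307573 = -65307569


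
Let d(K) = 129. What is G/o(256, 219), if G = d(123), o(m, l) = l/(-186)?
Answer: -7998/73 ≈ -109.56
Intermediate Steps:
o(m, l) = -l/186 (o(m, l) = l*(-1/186) = -l/186)
G = 129
G/o(256, 219) = 129/((-1/186*219)) = 129/(-73/62) = 129*(-62/73) = -7998/73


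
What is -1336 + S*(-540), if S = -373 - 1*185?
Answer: 299984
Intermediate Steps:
S = -558 (S = -373 - 185 = -558)
-1336 + S*(-540) = -1336 - 558*(-540) = -1336 + 301320 = 299984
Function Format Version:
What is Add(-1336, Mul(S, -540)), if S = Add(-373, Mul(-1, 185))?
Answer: 299984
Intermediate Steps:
S = -558 (S = Add(-373, -185) = -558)
Add(-1336, Mul(S, -540)) = Add(-1336, Mul(-558, -540)) = Add(-1336, 301320) = 299984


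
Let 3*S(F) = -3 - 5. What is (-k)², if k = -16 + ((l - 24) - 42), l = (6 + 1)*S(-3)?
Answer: 91204/9 ≈ 10134.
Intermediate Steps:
S(F) = -8/3 (S(F) = (-3 - 5)/3 = (⅓)*(-8) = -8/3)
l = -56/3 (l = (6 + 1)*(-8/3) = 7*(-8/3) = -56/3 ≈ -18.667)
k = -302/3 (k = -16 + ((-56/3 - 24) - 42) = -16 + (-128/3 - 42) = -16 - 254/3 = -302/3 ≈ -100.67)
(-k)² = (-1*(-302/3))² = (302/3)² = 91204/9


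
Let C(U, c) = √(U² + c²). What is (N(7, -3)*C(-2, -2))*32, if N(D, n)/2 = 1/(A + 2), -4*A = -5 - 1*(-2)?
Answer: 512*√2/11 ≈ 65.825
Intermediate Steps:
A = ¾ (A = -(-5 - 1*(-2))/4 = -(-5 + 2)/4 = -¼*(-3) = ¾ ≈ 0.75000)
N(D, n) = 8/11 (N(D, n) = 2/(¾ + 2) = 2/(11/4) = 2*(4/11) = 8/11)
(N(7, -3)*C(-2, -2))*32 = (8*√((-2)² + (-2)²)/11)*32 = (8*√(4 + 4)/11)*32 = (8*√8/11)*32 = (8*(2*√2)/11)*32 = (16*√2/11)*32 = 512*√2/11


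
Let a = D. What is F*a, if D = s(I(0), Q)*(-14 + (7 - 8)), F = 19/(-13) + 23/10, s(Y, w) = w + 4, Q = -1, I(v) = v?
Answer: -981/26 ≈ -37.731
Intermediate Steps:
s(Y, w) = 4 + w
F = 109/130 (F = 19*(-1/13) + 23*(⅒) = -19/13 + 23/10 = 109/130 ≈ 0.83846)
D = -45 (D = (4 - 1)*(-14 + (7 - 8)) = 3*(-14 - 1) = 3*(-15) = -45)
a = -45
F*a = (109/130)*(-45) = -981/26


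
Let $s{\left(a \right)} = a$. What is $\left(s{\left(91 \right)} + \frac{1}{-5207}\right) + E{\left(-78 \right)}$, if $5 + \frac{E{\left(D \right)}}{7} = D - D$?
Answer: $\frac{291591}{5207} \approx 56.0$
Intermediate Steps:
$E{\left(D \right)} = -35$ ($E{\left(D \right)} = -35 + 7 \left(D - D\right) = -35 + 7 \cdot 0 = -35 + 0 = -35$)
$\left(s{\left(91 \right)} + \frac{1}{-5207}\right) + E{\left(-78 \right)} = \left(91 + \frac{1}{-5207}\right) - 35 = \left(91 - \frac{1}{5207}\right) - 35 = \frac{473836}{5207} - 35 = \frac{291591}{5207}$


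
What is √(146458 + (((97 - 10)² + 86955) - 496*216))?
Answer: √133846 ≈ 365.85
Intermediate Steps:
√(146458 + (((97 - 10)² + 86955) - 496*216)) = √(146458 + ((87² + 86955) - 107136)) = √(146458 + ((7569 + 86955) - 107136)) = √(146458 + (94524 - 107136)) = √(146458 - 12612) = √133846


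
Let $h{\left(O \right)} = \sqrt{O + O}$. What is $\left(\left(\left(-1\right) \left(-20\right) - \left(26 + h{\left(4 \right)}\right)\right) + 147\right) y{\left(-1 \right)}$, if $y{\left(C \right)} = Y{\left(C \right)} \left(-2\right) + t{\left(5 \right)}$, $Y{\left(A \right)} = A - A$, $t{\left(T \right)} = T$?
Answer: $705 - 10 \sqrt{2} \approx 690.86$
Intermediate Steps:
$h{\left(O \right)} = \sqrt{2} \sqrt{O}$ ($h{\left(O \right)} = \sqrt{2 O} = \sqrt{2} \sqrt{O}$)
$Y{\left(A \right)} = 0$
$y{\left(C \right)} = 5$ ($y{\left(C \right)} = 0 \left(-2\right) + 5 = 0 + 5 = 5$)
$\left(\left(\left(-1\right) \left(-20\right) - \left(26 + h{\left(4 \right)}\right)\right) + 147\right) y{\left(-1 \right)} = \left(\left(\left(-1\right) \left(-20\right) - \left(26 + \sqrt{2} \sqrt{4}\right)\right) + 147\right) 5 = \left(\left(20 - \left(26 + \sqrt{2} \cdot 2\right)\right) + 147\right) 5 = \left(\left(20 - \left(26 + 2 \sqrt{2}\right)\right) + 147\right) 5 = \left(\left(-6 - 2 \sqrt{2}\right) + 147\right) 5 = \left(141 - 2 \sqrt{2}\right) 5 = 705 - 10 \sqrt{2}$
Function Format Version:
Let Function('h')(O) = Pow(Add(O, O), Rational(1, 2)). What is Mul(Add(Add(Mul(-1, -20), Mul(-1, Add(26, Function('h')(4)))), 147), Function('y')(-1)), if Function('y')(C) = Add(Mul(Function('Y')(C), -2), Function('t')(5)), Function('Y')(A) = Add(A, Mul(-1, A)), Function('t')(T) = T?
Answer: Add(705, Mul(-10, Pow(2, Rational(1, 2)))) ≈ 690.86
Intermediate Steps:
Function('h')(O) = Mul(Pow(2, Rational(1, 2)), Pow(O, Rational(1, 2))) (Function('h')(O) = Pow(Mul(2, O), Rational(1, 2)) = Mul(Pow(2, Rational(1, 2)), Pow(O, Rational(1, 2))))
Function('Y')(A) = 0
Function('y')(C) = 5 (Function('y')(C) = Add(Mul(0, -2), 5) = Add(0, 5) = 5)
Mul(Add(Add(Mul(-1, -20), Mul(-1, Add(26, Function('h')(4)))), 147), Function('y')(-1)) = Mul(Add(Add(Mul(-1, -20), Mul(-1, Add(26, Mul(Pow(2, Rational(1, 2)), Pow(4, Rational(1, 2)))))), 147), 5) = Mul(Add(Add(20, Mul(-1, Add(26, Mul(Pow(2, Rational(1, 2)), 2)))), 147), 5) = Mul(Add(Add(20, Mul(-1, Add(26, Mul(2, Pow(2, Rational(1, 2)))))), 147), 5) = Mul(Add(Add(20, Add(-26, Mul(-2, Pow(2, Rational(1, 2))))), 147), 5) = Mul(Add(Add(-6, Mul(-2, Pow(2, Rational(1, 2)))), 147), 5) = Mul(Add(141, Mul(-2, Pow(2, Rational(1, 2)))), 5) = Add(705, Mul(-10, Pow(2, Rational(1, 2))))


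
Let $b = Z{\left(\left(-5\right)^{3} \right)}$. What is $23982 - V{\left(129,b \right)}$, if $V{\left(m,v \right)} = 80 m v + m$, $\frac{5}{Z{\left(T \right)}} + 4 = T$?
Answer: $24253$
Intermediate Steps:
$Z{\left(T \right)} = \frac{5}{-4 + T}$
$b = - \frac{5}{129}$ ($b = \frac{5}{-4 + \left(-5\right)^{3}} = \frac{5}{-4 - 125} = \frac{5}{-129} = 5 \left(- \frac{1}{129}\right) = - \frac{5}{129} \approx -0.03876$)
$V{\left(m,v \right)} = m + 80 m v$ ($V{\left(m,v \right)} = 80 m v + m = m + 80 m v$)
$23982 - V{\left(129,b \right)} = 23982 - 129 \left(1 + 80 \left(- \frac{5}{129}\right)\right) = 23982 - 129 \left(1 - \frac{400}{129}\right) = 23982 - 129 \left(- \frac{271}{129}\right) = 23982 - -271 = 23982 + 271 = 24253$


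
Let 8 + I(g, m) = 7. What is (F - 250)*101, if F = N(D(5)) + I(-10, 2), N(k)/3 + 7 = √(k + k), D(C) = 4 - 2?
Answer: -26866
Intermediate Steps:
D(C) = 2
N(k) = -21 + 3*√2*√k (N(k) = -21 + 3*√(k + k) = -21 + 3*√(2*k) = -21 + 3*(√2*√k) = -21 + 3*√2*√k)
I(g, m) = -1 (I(g, m) = -8 + 7 = -1)
F = -16 (F = (-21 + 3*√2*√2) - 1 = (-21 + 6) - 1 = -15 - 1 = -16)
(F - 250)*101 = (-16 - 250)*101 = -266*101 = -26866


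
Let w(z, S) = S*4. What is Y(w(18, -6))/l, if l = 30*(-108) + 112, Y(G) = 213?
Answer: -213/3128 ≈ -0.068095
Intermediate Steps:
w(z, S) = 4*S
l = -3128 (l = -3240 + 112 = -3128)
Y(w(18, -6))/l = 213/(-3128) = 213*(-1/3128) = -213/3128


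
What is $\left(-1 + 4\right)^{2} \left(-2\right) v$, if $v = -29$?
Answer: $522$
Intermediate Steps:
$\left(-1 + 4\right)^{2} \left(-2\right) v = \left(-1 + 4\right)^{2} \left(-2\right) \left(-29\right) = 3^{2} \left(-2\right) \left(-29\right) = 9 \left(-2\right) \left(-29\right) = \left(-18\right) \left(-29\right) = 522$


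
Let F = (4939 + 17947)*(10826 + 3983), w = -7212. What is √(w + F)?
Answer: 11*√2800922 ≈ 18410.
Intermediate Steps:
F = 338918774 (F = 22886*14809 = 338918774)
√(w + F) = √(-7212 + 338918774) = √338911562 = 11*√2800922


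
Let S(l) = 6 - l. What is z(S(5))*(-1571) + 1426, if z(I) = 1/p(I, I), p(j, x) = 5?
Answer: 5559/5 ≈ 1111.8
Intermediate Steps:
z(I) = ⅕ (z(I) = 1/5 = ⅕)
z(S(5))*(-1571) + 1426 = (⅕)*(-1571) + 1426 = -1571/5 + 1426 = 5559/5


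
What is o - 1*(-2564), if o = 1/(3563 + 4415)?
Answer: 20455593/7978 ≈ 2564.0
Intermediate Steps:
o = 1/7978 ≈ 0.00012534
o - 1*(-2564) = 1/7978 - 1*(-2564) = 1/7978 + 2564 = 20455593/7978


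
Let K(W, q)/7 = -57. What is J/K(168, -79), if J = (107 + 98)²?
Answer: -42025/399 ≈ -105.33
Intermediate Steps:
J = 42025 (J = 205² = 42025)
K(W, q) = -399 (K(W, q) = 7*(-57) = -399)
J/K(168, -79) = 42025/(-399) = 42025*(-1/399) = -42025/399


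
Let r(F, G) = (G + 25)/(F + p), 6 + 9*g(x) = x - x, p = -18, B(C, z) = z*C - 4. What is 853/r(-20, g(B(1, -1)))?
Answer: -97242/73 ≈ -1332.1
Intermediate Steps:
B(C, z) = -4 + C*z (B(C, z) = C*z - 4 = -4 + C*z)
g(x) = -2/3 (g(x) = -2/3 + (x - x)/9 = -2/3 + (1/9)*0 = -2/3 + 0 = -2/3)
r(F, G) = (25 + G)/(-18 + F) (r(F, G) = (G + 25)/(F - 18) = (25 + G)/(-18 + F))
853/r(-20, g(B(1, -1))) = 853/(((25 - 2/3)/(-18 - 20))) = 853/(((73/3)/(-38))) = 853/((-1/38*73/3)) = 853/(-73/114) = 853*(-114/73) = -97242/73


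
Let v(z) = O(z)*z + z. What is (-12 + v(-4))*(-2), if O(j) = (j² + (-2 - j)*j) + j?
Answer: 64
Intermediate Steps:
O(j) = j + j² + j*(-2 - j) (O(j) = (j² + j*(-2 - j)) + j = j + j² + j*(-2 - j))
v(z) = z - z² (v(z) = (-z)*z + z = -z² + z = z - z²)
(-12 + v(-4))*(-2) = (-12 - 4*(1 - 1*(-4)))*(-2) = (-12 - 4*(1 + 4))*(-2) = (-12 - 4*5)*(-2) = (-12 - 20)*(-2) = -32*(-2) = 64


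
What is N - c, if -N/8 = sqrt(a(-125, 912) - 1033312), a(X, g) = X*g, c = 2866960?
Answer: -2866960 - 32*I*sqrt(71707) ≈ -2.867e+6 - 8569.0*I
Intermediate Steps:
N = -32*I*sqrt(71707) (N = -8*sqrt(-125*912 - 1033312) = -8*sqrt(-114000 - 1033312) = -32*I*sqrt(71707) ≈ -8569.0*I)
N - c = -32*I*sqrt(71707) - 1*2866960 = -32*I*sqrt(71707) - 2866960 = -2866960 - 32*I*sqrt(71707)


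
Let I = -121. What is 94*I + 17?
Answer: -11357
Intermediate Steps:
94*I + 17 = 94*(-121) + 17 = -11374 + 17 = -11357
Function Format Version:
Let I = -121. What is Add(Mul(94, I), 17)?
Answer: -11357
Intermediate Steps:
Add(Mul(94, I), 17) = Add(Mul(94, -121), 17) = Add(-11374, 17) = -11357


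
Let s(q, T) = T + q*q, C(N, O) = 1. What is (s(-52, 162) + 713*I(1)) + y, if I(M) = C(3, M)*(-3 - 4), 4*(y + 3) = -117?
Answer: -8629/4 ≈ -2157.3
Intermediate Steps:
y = -129/4 (y = -3 + (¼)*(-117) = -3 - 117/4 = -129/4 ≈ -32.250)
I(M) = -7 (I(M) = 1*(-3 - 4) = 1*(-7) = -7)
s(q, T) = T + q²
(s(-52, 162) + 713*I(1)) + y = ((162 + (-52)²) + 713*(-7)) - 129/4 = ((162 + 2704) - 4991) - 129/4 = (2866 - 4991) - 129/4 = -2125 - 129/4 = -8629/4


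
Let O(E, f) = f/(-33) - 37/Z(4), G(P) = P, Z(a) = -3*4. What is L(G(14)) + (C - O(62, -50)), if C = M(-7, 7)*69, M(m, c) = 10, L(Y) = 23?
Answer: 93509/132 ≈ 708.40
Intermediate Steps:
Z(a) = -12
O(E, f) = 37/12 - f/33 (O(E, f) = f/(-33) - 37/(-12) = f*(-1/33) - 37*(-1/12) = -f/33 + 37/12 = 37/12 - f/33)
C = 690 (C = 10*69 = 690)
L(G(14)) + (C - O(62, -50)) = 23 + (690 - (37/12 - 1/33*(-50))) = 23 + (690 - (37/12 + 50/33)) = 23 + (690 - 1*607/132) = 23 + (690 - 607/132) = 23 + 90473/132 = 93509/132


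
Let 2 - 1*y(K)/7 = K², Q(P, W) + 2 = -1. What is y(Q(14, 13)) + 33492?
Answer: 33443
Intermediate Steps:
Q(P, W) = -3 (Q(P, W) = -2 - 1 = -3)
y(K) = 14 - 7*K²
y(Q(14, 13)) + 33492 = (14 - 7*(-3)²) + 33492 = (14 - 7*9) + 33492 = (14 - 63) + 33492 = -49 + 33492 = 33443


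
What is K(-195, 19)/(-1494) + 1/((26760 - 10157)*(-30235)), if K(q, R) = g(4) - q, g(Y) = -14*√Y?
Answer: -83832616229/749975607270 ≈ -0.11178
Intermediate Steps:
K(q, R) = -28 - q (K(q, R) = -14*√4 - q = -14*2 - q = -28 - q)
K(-195, 19)/(-1494) + 1/((26760 - 10157)*(-30235)) = (-28 - 1*(-195))/(-1494) + 1/((26760 - 10157)*(-30235)) = (-28 + 195)*(-1/1494) - 1/30235/16603 = 167*(-1/1494) + (1/16603)*(-1/30235) = -167/1494 - 1/501991705 = -83832616229/749975607270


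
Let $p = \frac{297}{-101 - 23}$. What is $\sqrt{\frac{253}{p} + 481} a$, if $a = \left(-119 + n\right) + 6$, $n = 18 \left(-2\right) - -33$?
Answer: $- \frac{116 \sqrt{30405}}{9} \approx -2247.4$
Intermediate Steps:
$p = - \frac{297}{124}$ ($p = \frac{297}{-124} = 297 \left(- \frac{1}{124}\right) = - \frac{297}{124} \approx -2.3952$)
$n = -3$ ($n = -36 + 33 = -3$)
$a = -116$ ($a = \left(-119 - 3\right) + 6 = -122 + 6 = -116$)
$\sqrt{\frac{253}{p} + 481} a = \sqrt{\frac{253}{- \frac{297}{124}} + 481} \left(-116\right) = \sqrt{253 \left(- \frac{124}{297}\right) + 481} \left(-116\right) = \sqrt{- \frac{2852}{27} + 481} \left(-116\right) = \sqrt{\frac{10135}{27}} \left(-116\right) = \frac{\sqrt{30405}}{9} \left(-116\right) = - \frac{116 \sqrt{30405}}{9}$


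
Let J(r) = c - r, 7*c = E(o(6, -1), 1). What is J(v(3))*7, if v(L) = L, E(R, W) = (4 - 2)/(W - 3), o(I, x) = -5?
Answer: -22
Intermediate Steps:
E(R, W) = 2/(-3 + W)
c = -⅐ (c = (2/(-3 + 1))/7 = (2/(-2))/7 = (2*(-½))/7 = (⅐)*(-1) = -⅐ ≈ -0.14286)
J(r) = -⅐ - r
J(v(3))*7 = (-⅐ - 1*3)*7 = (-⅐ - 3)*7 = -22/7*7 = -22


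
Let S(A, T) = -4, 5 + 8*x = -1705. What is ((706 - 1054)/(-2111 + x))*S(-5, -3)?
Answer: -5568/9299 ≈ -0.59877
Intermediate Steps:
x = -855/4 (x = -5/8 + (⅛)*(-1705) = -5/8 - 1705/8 = -855/4 ≈ -213.75)
((706 - 1054)/(-2111 + x))*S(-5, -3) = ((706 - 1054)/(-2111 - 855/4))*(-4) = -348/(-9299/4)*(-4) = -348*(-4/9299)*(-4) = (1392/9299)*(-4) = -5568/9299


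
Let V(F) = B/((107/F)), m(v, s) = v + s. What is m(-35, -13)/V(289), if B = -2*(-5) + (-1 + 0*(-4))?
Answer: -1712/867 ≈ -1.9746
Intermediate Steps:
m(v, s) = s + v
B = 9 (B = 10 + (-1 + 0) = 10 - 1 = 9)
V(F) = 9*F/107 (V(F) = 9/((107/F)) = 9*(F/107) = 9*F/107)
m(-35, -13)/V(289) = (-13 - 35)/(((9/107)*289)) = -48/2601/107 = -48*107/2601 = -1712/867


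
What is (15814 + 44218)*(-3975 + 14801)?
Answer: 649906432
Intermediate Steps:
(15814 + 44218)*(-3975 + 14801) = 60032*10826 = 649906432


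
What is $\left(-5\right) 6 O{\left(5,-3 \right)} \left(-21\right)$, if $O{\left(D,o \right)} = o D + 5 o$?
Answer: $-18900$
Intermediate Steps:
$O{\left(D,o \right)} = 5 o + D o$ ($O{\left(D,o \right)} = D o + 5 o = 5 o + D o$)
$\left(-5\right) 6 O{\left(5,-3 \right)} \left(-21\right) = \left(-5\right) 6 \left(- 3 \left(5 + 5\right)\right) \left(-21\right) = - 30 \left(\left(-3\right) 10\right) \left(-21\right) = \left(-30\right) \left(-30\right) \left(-21\right) = 900 \left(-21\right) = -18900$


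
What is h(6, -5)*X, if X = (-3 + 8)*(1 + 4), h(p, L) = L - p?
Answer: -275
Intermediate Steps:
X = 25 (X = 5*5 = 25)
h(6, -5)*X = (-5 - 1*6)*25 = (-5 - 6)*25 = -11*25 = -275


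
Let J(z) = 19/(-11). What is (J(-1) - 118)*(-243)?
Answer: 320031/11 ≈ 29094.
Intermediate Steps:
J(z) = -19/11 (J(z) = 19*(-1/11) = -19/11)
(J(-1) - 118)*(-243) = (-19/11 - 118)*(-243) = -1317/11*(-243) = 320031/11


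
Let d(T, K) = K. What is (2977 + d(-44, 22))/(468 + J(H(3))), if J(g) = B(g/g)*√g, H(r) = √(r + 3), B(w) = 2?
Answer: 2999/(468 + 2*6^(¼)) ≈ 6.3655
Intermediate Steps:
H(r) = √(3 + r)
J(g) = 2*√g
(2977 + d(-44, 22))/(468 + J(H(3))) = (2977 + 22)/(468 + 2*√(√(3 + 3))) = 2999/(468 + 2*√(√6)) = 2999/(468 + 2*6^(¼))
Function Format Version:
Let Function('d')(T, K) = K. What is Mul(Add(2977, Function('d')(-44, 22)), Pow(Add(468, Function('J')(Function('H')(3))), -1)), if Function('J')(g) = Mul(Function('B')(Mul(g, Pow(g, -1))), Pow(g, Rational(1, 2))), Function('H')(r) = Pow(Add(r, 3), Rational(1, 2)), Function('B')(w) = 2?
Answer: Mul(2999, Pow(Add(468, Mul(2, Pow(6, Rational(1, 4)))), -1)) ≈ 6.3655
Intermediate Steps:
Function('H')(r) = Pow(Add(3, r), Rational(1, 2))
Function('J')(g) = Mul(2, Pow(g, Rational(1, 2)))
Mul(Add(2977, Function('d')(-44, 22)), Pow(Add(468, Function('J')(Function('H')(3))), -1)) = Mul(Add(2977, 22), Pow(Add(468, Mul(2, Pow(Pow(Add(3, 3), Rational(1, 2)), Rational(1, 2)))), -1)) = Mul(2999, Pow(Add(468, Mul(2, Pow(Pow(6, Rational(1, 2)), Rational(1, 2)))), -1)) = Mul(2999, Pow(Add(468, Mul(2, Pow(6, Rational(1, 4)))), -1))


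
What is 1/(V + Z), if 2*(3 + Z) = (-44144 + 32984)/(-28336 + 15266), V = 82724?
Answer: 1307/108116905 ≈ 1.2089e-5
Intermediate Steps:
Z = -3363/1307 (Z = -3 + ((-44144 + 32984)/(-28336 + 15266))/2 = -3 + (-11160/(-13070))/2 = -3 + (-11160*(-1/13070))/2 = -3 + (½)*(1116/1307) = -3 + 558/1307 = -3363/1307 ≈ -2.5731)
1/(V + Z) = 1/(82724 - 3363/1307) = 1/(108116905/1307) = 1307/108116905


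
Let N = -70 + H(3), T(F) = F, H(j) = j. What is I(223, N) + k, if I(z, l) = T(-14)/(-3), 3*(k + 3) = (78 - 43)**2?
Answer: 410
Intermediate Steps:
k = 1216/3 (k = -3 + (78 - 43)**2/3 = -3 + (1/3)*35**2 = -3 + (1/3)*1225 = -3 + 1225/3 = 1216/3 ≈ 405.33)
N = -67 (N = -70 + 3 = -67)
I(z, l) = 14/3 (I(z, l) = -14/(-3) = -14*(-1/3) = 14/3)
I(223, N) + k = 14/3 + 1216/3 = 410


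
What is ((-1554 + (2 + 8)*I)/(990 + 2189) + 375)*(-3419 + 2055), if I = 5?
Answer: -147637004/289 ≈ -5.1085e+5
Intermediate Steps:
((-1554 + (2 + 8)*I)/(990 + 2189) + 375)*(-3419 + 2055) = ((-1554 + (2 + 8)*5)/(990 + 2189) + 375)*(-3419 + 2055) = ((-1554 + 10*5)/3179 + 375)*(-1364) = ((-1554 + 50)*(1/3179) + 375)*(-1364) = (-1504*1/3179 + 375)*(-1364) = (-1504/3179 + 375)*(-1364) = (1190621/3179)*(-1364) = -147637004/289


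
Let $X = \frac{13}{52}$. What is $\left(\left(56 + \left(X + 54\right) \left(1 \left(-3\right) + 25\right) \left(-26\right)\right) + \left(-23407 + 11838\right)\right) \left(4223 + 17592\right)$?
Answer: $-928097360$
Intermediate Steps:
$X = \frac{1}{4}$ ($X = 13 \cdot \frac{1}{52} = \frac{1}{4} \approx 0.25$)
$\left(\left(56 + \left(X + 54\right) \left(1 \left(-3\right) + 25\right) \left(-26\right)\right) + \left(-23407 + 11838\right)\right) \left(4223 + 17592\right) = \left(\left(56 + \left(\frac{1}{4} + 54\right) \left(1 \left(-3\right) + 25\right) \left(-26\right)\right) + \left(-23407 + 11838\right)\right) \left(4223 + 17592\right) = \left(\left(56 + \frac{217 \left(-3 + 25\right)}{4} \left(-26\right)\right) - 11569\right) 21815 = \left(\left(56 + \frac{217}{4} \cdot 22 \left(-26\right)\right) - 11569\right) 21815 = \left(\left(56 + \frac{2387}{2} \left(-26\right)\right) - 11569\right) 21815 = \left(\left(56 - 31031\right) - 11569\right) 21815 = \left(-30975 - 11569\right) 21815 = \left(-42544\right) 21815 = -928097360$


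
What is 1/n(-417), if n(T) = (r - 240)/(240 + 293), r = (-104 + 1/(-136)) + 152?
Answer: -72488/26113 ≈ -2.7759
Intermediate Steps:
r = 6527/136 (r = (-104 - 1/136) + 152 = -14145/136 + 152 = 6527/136 ≈ 47.993)
n(T) = -26113/72488 (n(T) = (6527/136 - 240)/(240 + 293) = -26113/136/533 = -26113/136*1/533 = -26113/72488)
1/n(-417) = 1/(-26113/72488) = -72488/26113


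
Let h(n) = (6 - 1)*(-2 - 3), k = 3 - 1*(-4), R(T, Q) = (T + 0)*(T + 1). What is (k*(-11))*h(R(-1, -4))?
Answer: 1925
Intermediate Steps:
R(T, Q) = T*(1 + T)
k = 7 (k = 3 + 4 = 7)
h(n) = -25 (h(n) = 5*(-5) = -25)
(k*(-11))*h(R(-1, -4)) = (7*(-11))*(-25) = -77*(-25) = 1925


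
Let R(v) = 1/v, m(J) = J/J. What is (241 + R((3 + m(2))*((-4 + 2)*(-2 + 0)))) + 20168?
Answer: 326545/16 ≈ 20409.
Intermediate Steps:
m(J) = 1
(241 + R((3 + m(2))*((-4 + 2)*(-2 + 0)))) + 20168 = (241 + 1/((3 + 1)*((-4 + 2)*(-2 + 0)))) + 20168 = (241 + 1/(4*(-2*(-2)))) + 20168 = (241 + 1/(4*4)) + 20168 = (241 + 1/16) + 20168 = 3857/16 + 20168 = 326545/16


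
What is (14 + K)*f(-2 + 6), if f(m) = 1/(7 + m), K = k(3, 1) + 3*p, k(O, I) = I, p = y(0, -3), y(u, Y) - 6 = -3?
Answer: 24/11 ≈ 2.1818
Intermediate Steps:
y(u, Y) = 3 (y(u, Y) = 6 - 3 = 3)
p = 3
K = 10 (K = 1 + 3*3 = 1 + 9 = 10)
(14 + K)*f(-2 + 6) = (14 + 10)/(7 + (-2 + 6)) = 24/(7 + 4) = 24/11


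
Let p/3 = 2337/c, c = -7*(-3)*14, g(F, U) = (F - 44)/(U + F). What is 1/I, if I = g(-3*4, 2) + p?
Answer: 490/14429 ≈ 0.033959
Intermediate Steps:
g(F, U) = (-44 + F)/(F + U)
c = 294 (c = 21*14 = 294)
p = 2337/98 (p = 3*(2337/294) = 3*(2337*(1/294)) = 3*(779/98) = 2337/98 ≈ 23.847)
I = 14429/490 (I = (-44 - 3*4)/(-3*4 + 2) + 2337/98 = (-44 - 12)/(-12 + 2) + 2337/98 = -56/(-10) + 2337/98 = -1/10*(-56) + 2337/98 = 28/5 + 2337/98 = 14429/490 ≈ 29.447)
1/I = 1/(14429/490) = 490/14429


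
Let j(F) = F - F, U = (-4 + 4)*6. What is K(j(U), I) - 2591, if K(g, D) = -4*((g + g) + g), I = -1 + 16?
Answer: -2591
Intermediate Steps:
U = 0 (U = 0*6 = 0)
j(F) = 0
I = 15
K(g, D) = -12*g (K(g, D) = -4*(2*g + g) = -12*g)
K(j(U), I) - 2591 = -12*0 - 2591 = 0 - 2591 = -2591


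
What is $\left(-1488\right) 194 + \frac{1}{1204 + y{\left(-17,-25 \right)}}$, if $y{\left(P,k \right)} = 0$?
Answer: $- \frac{347561087}{1204} \approx -2.8867 \cdot 10^{5}$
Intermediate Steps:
$\left(-1488\right) 194 + \frac{1}{1204 + y{\left(-17,-25 \right)}} = \left(-1488\right) 194 + \frac{1}{1204 + 0} = -288672 + \frac{1}{1204} = - \frac{347561087}{1204}$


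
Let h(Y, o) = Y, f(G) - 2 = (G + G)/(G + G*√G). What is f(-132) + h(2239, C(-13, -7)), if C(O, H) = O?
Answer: (-2243*I + 4482*√33)/(-I + 2*√33) ≈ 2241.0 - 0.17277*I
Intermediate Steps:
f(G) = 2 + 2*G/(G + G^(3/2)) (f(G) = 2 + (G + G)/(G + G*√G) = 2 + (2*G)/(G + G^(3/2)) = 2 + 2*G/(G + G^(3/2)))
f(-132) + h(2239, C(-13, -7)) = 2*((-132)^(3/2) + 2*(-132))/(-132 + (-132)^(3/2)) + 2239 = 2*(-264*I*√33 - 264)/(-132 - 264*I*√33) + 2239 = 2*(-264 - 264*I*√33)/(-132 - 264*I*√33) + 2239 = 2239 + 2*(-264 - 264*I*√33)/(-132 - 264*I*√33)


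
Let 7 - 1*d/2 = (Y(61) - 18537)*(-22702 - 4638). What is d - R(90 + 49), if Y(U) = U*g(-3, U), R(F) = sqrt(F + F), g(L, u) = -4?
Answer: -1026945066 - sqrt(278) ≈ -1.0269e+9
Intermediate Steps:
R(F) = sqrt(2)*sqrt(F) (R(F) = sqrt(2*F) = sqrt(2)*sqrt(F))
Y(U) = -4*U (Y(U) = U*(-4) = -4*U)
d = -1026945066 (d = 14 - 2*(-4*61 - 18537)*(-22702 - 4638) = 14 - 2*(-244 - 18537)*(-27340) = 14 - (-37562)*(-27340) = 14 - 2*513472540 = 14 - 1026945080 = -1026945066)
d - R(90 + 49) = -1026945066 - sqrt(2)*sqrt(90 + 49) = -1026945066 - sqrt(2)*sqrt(139) = -1026945066 - sqrt(278)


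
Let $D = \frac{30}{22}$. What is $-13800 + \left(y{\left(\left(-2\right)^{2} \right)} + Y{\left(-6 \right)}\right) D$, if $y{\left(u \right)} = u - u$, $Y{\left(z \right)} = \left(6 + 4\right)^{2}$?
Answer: $- \frac{150300}{11} \approx -13664.0$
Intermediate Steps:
$Y{\left(z \right)} = 100$ ($Y{\left(z \right)} = 10^{2} = 100$)
$y{\left(u \right)} = 0$
$D = \frac{15}{11}$ ($D = 30 \cdot \frac{1}{22} = \frac{15}{11} \approx 1.3636$)
$-13800 + \left(y{\left(\left(-2\right)^{2} \right)} + Y{\left(-6 \right)}\right) D = -13800 + \left(0 + 100\right) \frac{15}{11} = -13800 + 100 \cdot \frac{15}{11} = -13800 + \frac{1500}{11} = - \frac{150300}{11}$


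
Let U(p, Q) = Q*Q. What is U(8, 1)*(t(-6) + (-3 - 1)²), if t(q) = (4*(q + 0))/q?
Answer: 20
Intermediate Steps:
t(q) = 4 (t(q) = (4*q)/q = 4)
U(p, Q) = Q²
U(8, 1)*(t(-6) + (-3 - 1)²) = 1²*(4 + (-3 - 1)²) = 1*(4 + (-4)²) = 1*(4 + 16) = 1*20 = 20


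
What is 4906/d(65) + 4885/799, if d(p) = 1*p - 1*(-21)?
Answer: 2170002/34357 ≈ 63.160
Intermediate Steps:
d(p) = 21 + p (d(p) = p + 21 = 21 + p)
4906/d(65) + 4885/799 = 4906/(21 + 65) + 4885/799 = 4906/86 + 4885*(1/799) = 4906*(1/86) + 4885/799 = 2453/43 + 4885/799 = 2170002/34357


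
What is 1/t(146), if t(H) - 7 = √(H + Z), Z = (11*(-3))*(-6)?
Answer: -7/295 + 2*√86/295 ≈ 0.039143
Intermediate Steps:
Z = 198 (Z = -33*(-6) = 198)
t(H) = 7 + √(198 + H) (t(H) = 7 + √(H + 198) = 7 + √(198 + H))
1/t(146) = 1/(7 + √(198 + 146)) = 1/(7 + √344) = 1/(7 + 2*√86)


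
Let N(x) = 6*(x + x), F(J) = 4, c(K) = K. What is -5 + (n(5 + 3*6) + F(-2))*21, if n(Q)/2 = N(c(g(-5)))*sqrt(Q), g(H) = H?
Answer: 79 - 2520*sqrt(23) ≈ -12007.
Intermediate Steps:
N(x) = 12*x (N(x) = 6*(2*x) = 12*x)
n(Q) = -120*sqrt(Q) (n(Q) = 2*((12*(-5))*sqrt(Q)) = 2*(-60*sqrt(Q)) = -120*sqrt(Q))
-5 + (n(5 + 3*6) + F(-2))*21 = -5 + (-120*sqrt(5 + 3*6) + 4)*21 = -5 + (-120*sqrt(5 + 18) + 4)*21 = -5 + (-120*sqrt(23) + 4)*21 = -5 + (4 - 120*sqrt(23))*21 = -5 + (84 - 2520*sqrt(23)) = 79 - 2520*sqrt(23)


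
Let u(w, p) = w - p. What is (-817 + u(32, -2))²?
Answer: 613089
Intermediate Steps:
(-817 + u(32, -2))² = (-817 + (32 - 1*(-2)))² = (-817 + (32 + 2))² = (-817 + 34)² = (-783)² = 613089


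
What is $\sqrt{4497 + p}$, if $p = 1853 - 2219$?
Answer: $9 \sqrt{51} \approx 64.273$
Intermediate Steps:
$p = -366$
$\sqrt{4497 + p} = \sqrt{4497 - 366} = \sqrt{4131} = 9 \sqrt{51}$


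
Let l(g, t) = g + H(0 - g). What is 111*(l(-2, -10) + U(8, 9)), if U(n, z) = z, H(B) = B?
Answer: 999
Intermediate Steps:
l(g, t) = 0 (l(g, t) = g + (0 - g) = g - g = 0)
111*(l(-2, -10) + U(8, 9)) = 111*(0 + 9) = 111*9 = 999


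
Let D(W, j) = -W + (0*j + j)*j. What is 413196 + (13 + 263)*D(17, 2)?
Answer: 409608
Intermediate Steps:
D(W, j) = j**2 - W (D(W, j) = -W + (0 + j)*j = -W + j*j = -W + j**2 = j**2 - W)
413196 + (13 + 263)*D(17, 2) = 413196 + (13 + 263)*(2**2 - 1*17) = 413196 + 276*(4 - 17) = 413196 + 276*(-13) = 413196 - 3588 = 409608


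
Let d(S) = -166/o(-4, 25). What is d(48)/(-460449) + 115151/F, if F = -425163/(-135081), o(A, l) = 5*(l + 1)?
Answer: 155179953339550088/4241594027385 ≈ 36585.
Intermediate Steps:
o(A, l) = 5 + 5*l (o(A, l) = 5*(1 + l) = 5 + 5*l)
d(S) = -83/65 (d(S) = -166/(5 + 5*25) = -166/(5 + 125) = -166/130 = -166*1/130 = -83/65)
F = 141721/45027 (F = -425163*(-1/135081) = 141721/45027 ≈ 3.1475)
d(48)/(-460449) + 115151/F = -83/65/(-460449) + 115151/(141721/45027) = -83/65*(-1/460449) + 115151*(45027/141721) = 83/29929185 + 5184904077/141721 = 155179953339550088/4241594027385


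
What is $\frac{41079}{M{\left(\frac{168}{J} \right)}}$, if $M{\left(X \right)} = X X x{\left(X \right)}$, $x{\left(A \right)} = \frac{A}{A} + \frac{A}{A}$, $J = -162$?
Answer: $\frac{29946591}{1568} \approx 19099.0$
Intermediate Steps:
$x{\left(A \right)} = 2$ ($x{\left(A \right)} = 1 + 1 = 2$)
$M{\left(X \right)} = 2 X^{2}$ ($M{\left(X \right)} = X X 2 = X^{2} \cdot 2 = 2 X^{2}$)
$\frac{41079}{M{\left(\frac{168}{J} \right)}} = \frac{41079}{2 \left(\frac{168}{-162}\right)^{2}} = \frac{41079}{2 \left(168 \left(- \frac{1}{162}\right)\right)^{2}} = \frac{41079}{2 \left(- \frac{28}{27}\right)^{2}} = \frac{41079}{2 \cdot \frac{784}{729}} = \frac{41079}{\frac{1568}{729}} = 41079 \cdot \frac{729}{1568} = \frac{29946591}{1568}$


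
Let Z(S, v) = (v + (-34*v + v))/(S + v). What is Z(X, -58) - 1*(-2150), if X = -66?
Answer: 66186/31 ≈ 2135.0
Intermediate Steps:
Z(S, v) = -32*v/(S + v) (Z(S, v) = (v - 33*v)/(S + v) = (-32*v)/(S + v) = -32*v/(S + v))
Z(X, -58) - 1*(-2150) = -32*(-58)/(-66 - 58) - 1*(-2150) = -32*(-58)/(-124) + 2150 = -32*(-58)*(-1/124) + 2150 = -464/31 + 2150 = 66186/31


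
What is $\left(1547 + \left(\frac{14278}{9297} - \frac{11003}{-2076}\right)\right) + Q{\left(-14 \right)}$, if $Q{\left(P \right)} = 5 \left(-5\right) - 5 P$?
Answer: $\frac{10286148881}{6433524} \approx 1598.8$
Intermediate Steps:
$Q{\left(P \right)} = -25 - 5 P$
$\left(1547 + \left(\frac{14278}{9297} - \frac{11003}{-2076}\right)\right) + Q{\left(-14 \right)} = \left(1547 + \left(\frac{14278}{9297} - \frac{11003}{-2076}\right)\right) - -45 = \left(1547 + \left(14278 \cdot \frac{1}{9297} - - \frac{11003}{2076}\right)\right) + \left(-25 + 70\right) = \left(1547 + \left(\frac{14278}{9297} + \frac{11003}{2076}\right)\right) + 45 = \left(1547 + \frac{43978673}{6433524}\right) + 45 = \frac{9996640301}{6433524} + 45 = \frac{10286148881}{6433524}$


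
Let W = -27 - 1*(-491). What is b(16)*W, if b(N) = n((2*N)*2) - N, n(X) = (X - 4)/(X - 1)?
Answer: -146624/21 ≈ -6982.1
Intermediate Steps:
n(X) = (-4 + X)/(-1 + X)
W = 464 (W = -27 + 491 = 464)
b(N) = -N + (-4 + 4*N)/(-1 + 4*N) (b(N) = (-4 + (2*N)*2)/(-1 + (2*N)*2) - N = (-4 + 4*N)/(-1 + 4*N) - N = -N + (-4 + 4*N)/(-1 + 4*N))
b(16)*W = ((-4 - 4*16**2 + 5*16)/(-1 + 4*16))*464 = ((-4 - 4*256 + 80)/(-1 + 64))*464 = ((-4 - 1024 + 80)/63)*464 = ((1/63)*(-948))*464 = -316/21*464 = -146624/21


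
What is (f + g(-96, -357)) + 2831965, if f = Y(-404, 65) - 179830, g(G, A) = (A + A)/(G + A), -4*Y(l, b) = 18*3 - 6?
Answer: 400470811/151 ≈ 2.6521e+6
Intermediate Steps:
Y(l, b) = -12 (Y(l, b) = -(18*3 - 6)/4 = -(54 - 6)/4 = -1/4*48 = -12)
g(G, A) = 2*A/(A + G) (g(G, A) = (2*A)/(A + G) = 2*A/(A + G))
f = -179842 (f = -12 - 179830 = -179842)
(f + g(-96, -357)) + 2831965 = (-179842 + 2*(-357)/(-357 - 96)) + 2831965 = (-179842 + 2*(-357)/(-453)) + 2831965 = (-179842 + 2*(-357)*(-1/453)) + 2831965 = (-179842 + 238/151) + 2831965 = -27155904/151 + 2831965 = 400470811/151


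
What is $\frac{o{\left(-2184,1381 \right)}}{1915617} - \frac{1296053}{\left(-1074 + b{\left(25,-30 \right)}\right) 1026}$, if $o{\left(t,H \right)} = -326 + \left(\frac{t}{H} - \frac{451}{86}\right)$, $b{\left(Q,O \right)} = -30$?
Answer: $\frac{49136743771517297}{42950279673135648} \approx 1.144$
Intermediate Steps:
$o{\left(t,H \right)} = - \frac{28487}{86} + \frac{t}{H}$ ($o{\left(t,H \right)} = -326 + \left(\frac{t}{H} - \frac{451}{86}\right) = -326 - \left(\frac{451}{86} - \frac{t}{H}\right) = - \frac{28487}{86} + \frac{t}{H}$)
$\frac{o{\left(-2184,1381 \right)}}{1915617} - \frac{1296053}{\left(-1074 + b{\left(25,-30 \right)}\right) 1026} = \frac{- \frac{28487}{86} - \frac{2184}{1381}}{1915617} - \frac{1296053}{\left(-1074 - 30\right) 1026} = \left(- \frac{28487}{86} - \frac{2184}{1381}\right) \frac{1}{1915617} - \frac{1296053}{\left(-1104\right) 1026} = \left(- \frac{28487}{86} - \frac{2184}{1381}\right) \frac{1}{1915617} - \frac{1296053}{-1132704} = \left(- \frac{39528371}{118766}\right) \frac{1}{1915617} - - \frac{1296053}{1132704} = - \frac{39528371}{227510168622} + \frac{1296053}{1132704} = \frac{49136743771517297}{42950279673135648}$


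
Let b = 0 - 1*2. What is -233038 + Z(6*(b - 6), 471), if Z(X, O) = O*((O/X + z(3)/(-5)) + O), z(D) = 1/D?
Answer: -1268007/80 ≈ -15850.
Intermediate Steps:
b = -2 (b = 0 - 2 = -2)
Z(X, O) = O*(-1/15 + O + O/X) (Z(X, O) = O*((O/X + 1/(3*(-5))) + O) = O*((O/X + (⅓)*(-⅕)) + O) = O*((O/X - 1/15) + O) = O*((-1/15 + O/X) + O) = O*(-1/15 + O + O/X))
-233038 + Z(6*(b - 6), 471) = -233038 + (471² - 1/15*471 + 471²/((6*(-2 - 6)))) = -233038 + (221841 - 157/5 + 221841/((6*(-8)))) = -233038 + (221841 - 157/5 + 221841/(-48)) = -233038 + (221841 - 157/5 + 221841*(-1/48)) = -233038 + (221841 - 157/5 - 73947/16) = -233038 + 17375033/80 = -1268007/80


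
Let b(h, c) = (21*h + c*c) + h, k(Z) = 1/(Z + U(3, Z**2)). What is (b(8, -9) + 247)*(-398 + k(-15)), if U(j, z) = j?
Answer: -200634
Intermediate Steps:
k(Z) = 1/(3 + Z) (k(Z) = 1/(Z + 3) = 1/(3 + Z))
b(h, c) = c**2 + 22*h (b(h, c) = (21*h + c**2) + h = (c**2 + 21*h) + h = c**2 + 22*h)
(b(8, -9) + 247)*(-398 + k(-15)) = (((-9)**2 + 22*8) + 247)*(-398 + 1/(3 - 15)) = ((81 + 176) + 247)*(-398 + 1/(-12)) = (257 + 247)*(-398 - 1/12) = 504*(-4777/12) = -200634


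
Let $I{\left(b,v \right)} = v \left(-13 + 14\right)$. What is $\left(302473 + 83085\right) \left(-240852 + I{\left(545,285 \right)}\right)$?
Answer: $-92752531386$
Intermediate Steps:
$I{\left(b,v \right)} = v$ ($I{\left(b,v \right)} = v 1 = v$)
$\left(302473 + 83085\right) \left(-240852 + I{\left(545,285 \right)}\right) = \left(302473 + 83085\right) \left(-240852 + 285\right) = 385558 \left(-240567\right) = -92752531386$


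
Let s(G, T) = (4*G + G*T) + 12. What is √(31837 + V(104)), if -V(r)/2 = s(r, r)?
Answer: √9349 ≈ 96.690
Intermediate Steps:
s(G, T) = 12 + 4*G + G*T
V(r) = -24 - 8*r - 2*r² (V(r) = -2*(12 + 4*r + r*r) = -2*(12 + 4*r + r²) = -2*(12 + r² + 4*r) = -24 - 8*r - 2*r²)
√(31837 + V(104)) = √(31837 + (-24 - 8*104 - 2*104²)) = √(31837 + (-24 - 832 - 2*10816)) = √(31837 + (-24 - 832 - 21632)) = √(31837 - 22488) = √9349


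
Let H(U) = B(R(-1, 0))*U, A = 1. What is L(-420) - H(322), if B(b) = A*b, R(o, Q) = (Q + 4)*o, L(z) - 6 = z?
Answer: 874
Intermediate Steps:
L(z) = 6 + z
R(o, Q) = o*(4 + Q) (R(o, Q) = (4 + Q)*o = o*(4 + Q))
B(b) = b (B(b) = 1*b = b)
H(U) = -4*U (H(U) = (-(4 + 0))*U = (-1*4)*U = -4*U)
L(-420) - H(322) = (6 - 420) - (-4)*322 = -414 - 1*(-1288) = -414 + 1288 = 874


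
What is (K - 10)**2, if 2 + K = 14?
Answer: 4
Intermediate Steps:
K = 12 (K = -2 + 14 = 12)
(K - 10)**2 = (12 - 10)**2 = 2**2 = 4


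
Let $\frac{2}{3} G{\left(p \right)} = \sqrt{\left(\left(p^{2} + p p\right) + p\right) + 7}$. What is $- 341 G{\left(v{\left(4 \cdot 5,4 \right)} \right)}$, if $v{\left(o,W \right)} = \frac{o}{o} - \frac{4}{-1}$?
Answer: $- \frac{1023 \sqrt{62}}{2} \approx -4027.6$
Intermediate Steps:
$v{\left(o,W \right)} = 5$ ($v{\left(o,W \right)} = 1 - -4 = 1 + 4 = 5$)
$G{\left(p \right)} = \frac{3 \sqrt{7 + p + 2 p^{2}}}{2}$ ($G{\left(p \right)} = \frac{3 \sqrt{\left(\left(p^{2} + p p\right) + p\right) + 7}}{2} = \frac{3 \sqrt{\left(\left(p^{2} + p^{2}\right) + p\right) + 7}}{2} = \frac{3 \sqrt{\left(2 p^{2} + p\right) + 7}}{2} = \frac{3 \sqrt{\left(p + 2 p^{2}\right) + 7}}{2} = \frac{3 \sqrt{7 + p + 2 p^{2}}}{2}$)
$- 341 G{\left(v{\left(4 \cdot 5,4 \right)} \right)} = - 341 \frac{3 \sqrt{7 + 5 + 2 \cdot 5^{2}}}{2} = - 341 \frac{3 \sqrt{7 + 5 + 2 \cdot 25}}{2} = - 341 \frac{3 \sqrt{7 + 5 + 50}}{2} = - 341 \frac{3 \sqrt{62}}{2} = - \frac{1023 \sqrt{62}}{2}$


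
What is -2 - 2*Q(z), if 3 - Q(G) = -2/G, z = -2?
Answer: -6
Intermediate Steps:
Q(G) = 3 + 2/G (Q(G) = 3 - (-2)/G = 3 + 2/G)
-2 - 2*Q(z) = -2 - 2*(3 + 2/(-2)) = -2 - 2*(3 + 2*(-1/2)) = -2 - 2*(3 - 1) = -2 - 2*2 = -2 - 4 = -6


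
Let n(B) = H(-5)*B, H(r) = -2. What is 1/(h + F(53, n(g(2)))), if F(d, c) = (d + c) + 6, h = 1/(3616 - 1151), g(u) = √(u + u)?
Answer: 2465/135576 ≈ 0.018182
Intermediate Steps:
g(u) = √2*√u (g(u) = √(2*u) = √2*√u)
h = 1/2465 ≈ 0.00040568
n(B) = -2*B
F(d, c) = 6 + c + d (F(d, c) = (c + d) + 6 = 6 + c + d)
1/(h + F(53, n(g(2)))) = 1/(1/2465 + (6 - 2*√2*√2 + 53)) = 1/(1/2465 + (6 - 2*2 + 53)) = 1/(1/2465 + (6 - 4 + 53)) = 1/(1/2465 + 55) = 1/(135576/2465) = 2465/135576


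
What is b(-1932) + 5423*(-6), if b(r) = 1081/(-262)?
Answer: -8526037/262 ≈ -32542.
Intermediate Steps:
b(r) = -1081/262 (b(r) = 1081*(-1/262) = -1081/262)
b(-1932) + 5423*(-6) = -1081/262 + 5423*(-6) = -1081/262 - 32538 = -8526037/262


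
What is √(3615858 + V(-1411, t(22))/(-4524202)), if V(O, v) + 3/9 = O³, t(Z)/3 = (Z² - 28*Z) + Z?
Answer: √166552989164659519113/6786303 ≈ 1901.7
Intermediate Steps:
t(Z) = -81*Z + 3*Z² (t(Z) = 3*((Z² - 28*Z) + Z) = 3*(Z² - 27*Z) = -81*Z + 3*Z²)
V(O, v) = -⅓ + O³
√(3615858 + V(-1411, t(22))/(-4524202)) = √(3615858 + (-⅓ + (-1411)³)/(-4524202)) = √(3615858 + (-⅓ - 2809189531)*(-1/4524202)) = √(3615858 - 8427568594/3*(-1/4524202)) = √(3615858 + 4213784297/6786303) = √(24542521777271/6786303) = √166552989164659519113/6786303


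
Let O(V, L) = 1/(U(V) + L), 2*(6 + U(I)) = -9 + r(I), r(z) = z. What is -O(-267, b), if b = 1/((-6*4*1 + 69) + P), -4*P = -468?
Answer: 162/23327 ≈ 0.0069447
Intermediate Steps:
U(I) = -21/2 + I/2 (U(I) = -6 + (-9 + I)/2 = -6 + (-9/2 + I/2) = -21/2 + I/2)
P = 117 (P = -1/4*(-468) = 117)
b = 1/162 (b = 1/((-6*4*1 + 69) + 117) = 1/((-24*1 + 69) + 117) = 1/((-24 + 69) + 117) = 1/(45 + 117) = 1/162 ≈ 0.0061728)
O(V, L) = 1/(-21/2 + L + V/2) (O(V, L) = 1/((-21/2 + V/2) + L) = 1/(-21/2 + L + V/2))
-O(-267, b) = -2/(-21 - 267 + 2*(1/162)) = -2/(-21 - 267 + 1/81) = -2/(-23327/81) = -2*(-81)/23327 = -1*(-162/23327) = 162/23327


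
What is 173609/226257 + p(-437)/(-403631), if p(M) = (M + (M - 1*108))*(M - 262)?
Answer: -85232903147/91324339167 ≈ -0.93330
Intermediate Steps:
p(M) = (-262 + M)*(-108 + 2*M) (p(M) = (M + (M - 108))*(-262 + M) = (M + (-108 + M))*(-262 + M) = (-108 + 2*M)*(-262 + M) = (-262 + M)*(-108 + 2*M))
173609/226257 + p(-437)/(-403631) = 173609/226257 + (28296 - 632*(-437) + 2*(-437)²)/(-403631) = 173609*(1/226257) + (28296 + 276184 + 2*190969)*(-1/403631) = 173609/226257 + (28296 + 276184 + 381938)*(-1/403631) = 173609/226257 + 686418*(-1/403631) = 173609/226257 - 686418/403631 = -85232903147/91324339167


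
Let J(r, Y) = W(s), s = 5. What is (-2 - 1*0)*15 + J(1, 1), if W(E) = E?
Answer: -25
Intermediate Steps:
J(r, Y) = 5
(-2 - 1*0)*15 + J(1, 1) = (-2 - 1*0)*15 + 5 = (-2 + 0)*15 + 5 = -2*15 + 5 = -30 + 5 = -25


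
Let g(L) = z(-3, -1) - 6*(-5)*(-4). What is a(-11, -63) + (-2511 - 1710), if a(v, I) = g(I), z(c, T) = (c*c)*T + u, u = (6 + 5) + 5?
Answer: -4334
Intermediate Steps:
u = 16 (u = 11 + 5 = 16)
z(c, T) = 16 + T*c**2 (z(c, T) = (c*c)*T + 16 = c**2*T + 16 = T*c**2 + 16 = 16 + T*c**2)
g(L) = -113 (g(L) = (16 - 1*(-3)**2) - 6*(-5)*(-4) = (16 - 1*9) - (-30)*(-4) = (16 - 9) - 1*120 = 7 - 120 = -113)
a(v, I) = -113
a(-11, -63) + (-2511 - 1710) = -113 + (-2511 - 1710) = -113 - 4221 = -4334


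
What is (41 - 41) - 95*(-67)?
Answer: 6365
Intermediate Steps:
(41 - 41) - 95*(-67) = 0 + 6365 = 6365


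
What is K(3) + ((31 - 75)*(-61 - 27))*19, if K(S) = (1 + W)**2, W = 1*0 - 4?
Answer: 73577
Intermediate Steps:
W = -4 (W = 0 - 4 = -4)
K(S) = 9 (K(S) = (1 - 4)**2 = (-3)**2 = 9)
K(3) + ((31 - 75)*(-61 - 27))*19 = 9 + ((31 - 75)*(-61 - 27))*19 = 9 - 44*(-88)*19 = 9 + 3872*19 = 9 + 73568 = 73577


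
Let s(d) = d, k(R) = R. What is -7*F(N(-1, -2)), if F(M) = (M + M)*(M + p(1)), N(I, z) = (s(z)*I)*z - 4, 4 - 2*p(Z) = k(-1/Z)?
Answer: -616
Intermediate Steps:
p(Z) = 2 + 1/(2*Z) (p(Z) = 2 - (-1)/(2*Z) = 2 + 1/(2*Z))
N(I, z) = -4 + I*z² (N(I, z) = (z*I)*z - 4 = (I*z)*z - 4 = I*z² - 4 = -4 + I*z²)
F(M) = 2*M*(5/2 + M) (F(M) = (M + M)*(M + (2 + (½)/1)) = (2*M)*(M + (2 + (½)*1)) = (2*M)*(M + (2 + ½)) = (2*M)*(M + 5/2) = (2*M)*(5/2 + M) = 2*M*(5/2 + M))
-7*F(N(-1, -2)) = -7*(-4 - 1*(-2)²)*(5 + 2*(-4 - 1*(-2)²)) = -7*(-4 - 1*4)*(5 + 2*(-4 - 1*4)) = -7*(-4 - 4)*(5 + 2*(-4 - 4)) = -(-56)*(5 + 2*(-8)) = -(-56)*(5 - 16) = -(-56)*(-11) = -7*88 = -616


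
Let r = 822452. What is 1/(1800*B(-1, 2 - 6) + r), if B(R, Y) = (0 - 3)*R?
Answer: 1/827852 ≈ 1.2079e-6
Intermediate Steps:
B(R, Y) = -3*R
1/(1800*B(-1, 2 - 6) + r) = 1/(1800*(-3*(-1)) + 822452) = 1/(1800*3 + 822452) = 1/(5400 + 822452) = 1/827852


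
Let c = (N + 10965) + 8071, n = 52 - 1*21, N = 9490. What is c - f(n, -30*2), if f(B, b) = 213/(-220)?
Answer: 6275933/220 ≈ 28527.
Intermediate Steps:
n = 31 (n = 52 - 21 = 31)
c = 28526 (c = (9490 + 10965) + 8071 = 20455 + 8071 = 28526)
f(B, b) = -213/220 (f(B, b) = 213*(-1/220) = -213/220)
c - f(n, -30*2) = 28526 - 1*(-213/220) = 28526 + 213/220 = 6275933/220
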